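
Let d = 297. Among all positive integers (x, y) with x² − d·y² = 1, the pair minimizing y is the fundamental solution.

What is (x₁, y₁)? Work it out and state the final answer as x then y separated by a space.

48599 2820

√297 → a₀=17, period (4,3,1,1,2,1,1,3,4,34); ℓ=10 even so k=9
i=0: a=17 ⇒ p=17, q=1
i=1: a=4 ⇒ p=69, q=4
i=2: a=3 ⇒ p=224, q=13
i=3: a=1 ⇒ p=293, q=17
…
i=5: a=2 ⇒ p=1327, q=77
i=6: a=1 ⇒ p=1844, q=107
…
i=8: a=3 ⇒ p=11357, q=659
i=9: a=4 ⇒ p=48599, q=2820
→ (48599, 2820).  Check: 48599²=2361862801, 297·2820²=2361862800, difference 1.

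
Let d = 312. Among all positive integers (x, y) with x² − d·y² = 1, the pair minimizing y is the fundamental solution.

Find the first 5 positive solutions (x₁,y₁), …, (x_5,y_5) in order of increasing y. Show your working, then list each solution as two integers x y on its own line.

53 3
5617 318
595349 33705
63101377 3572412
6688150613 378641967

√312 = [17; 1,1,1,34, …], period ℓ=4 (even) → k=3
step 0: (17, 1)  from 17·(1,0) + (0,1)
step 1: (18, 1)  from 1·(17,1) + (1,0)
step 2: (35, 2)  from 1·(18,1) + (17,1)
step 3: (53, 3)  from 1·(35,2) + (18,1)
(x₁, y₁) = (53, 3);  53² − 312·3² = 1 ✓
(x_2, y_2) = (53·53 + 312·3·3, 53·3 + 3·53) = (5617, 318)
(x_3, y_3) = (53·5617 + 312·3·318, 53·318 + 3·5617) = (595349, 33705)
(x_4, y_4) = (53·595349 + 312·3·33705, 53·33705 + 3·595349) = (63101377, 3572412)
(x_5, y_5) = (53·63101377 + 312·3·3572412, 53·3572412 + 3·63101377) = (6688150613, 378641967)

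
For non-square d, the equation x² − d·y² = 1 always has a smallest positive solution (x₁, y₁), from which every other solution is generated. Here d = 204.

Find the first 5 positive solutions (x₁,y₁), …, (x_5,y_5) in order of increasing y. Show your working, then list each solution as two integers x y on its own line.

√204 = [14; 3,1,1,6,1,1,3,28, …], period ℓ=8 (even) → k=7
a_0=14:  p_0=14·1+0=14,  q_0=14·0+1=1
a_1=3:  p_1=3·14+1=43,  q_1=3·1+0=3
a_2=1:  p_2=1·43+14=57,  q_2=1·3+1=4
…
a_4=6:  p_4=6·100+57=657,  q_4=6·7+4=46
a_5=1:  p_5=1·657+100=757,  q_5=1·46+7=53
a_6=1:  p_6=1·757+657=1414,  q_6=1·53+46=99
a_7=3:  p_7=3·1414+757=4999,  q_7=3·99+53=350
→ (4999, 350).  Check: 4999²=24990001, 204·350²=24990000, difference 1.
(x_2, y_2) = (4999·4999 + 204·350·350, 4999·350 + 350·4999) = (49980001, 3499300)
(x_3, y_3) = (4999·49980001 + 204·350·3499300, 4999·3499300 + 350·49980001) = (499700044999, 34986001050)
(x_4, y_4) = (4999·499700044999 + 204·350·34986001050, 4999·34986001050 + 350·499700044999) = (4996000999920001, 349790034998600)
(x_5, y_5) = (4999·4996000999920001 + 204·350·349790034998600, 4999·349790034998600 + 350·4996000999920001) = (49950017497500124999, 3497200734930001750)

4999 350
49980001 3499300
499700044999 34986001050
4996000999920001 349790034998600
49950017497500124999 3497200734930001750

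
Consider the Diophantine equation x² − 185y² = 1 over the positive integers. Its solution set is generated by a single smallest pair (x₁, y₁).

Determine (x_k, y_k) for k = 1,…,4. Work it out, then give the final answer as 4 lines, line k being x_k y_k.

√185 = [13; 1,1,1,1,26, …], period ℓ=5 (odd) → k=9
a_0=13:  p_0=13·1+0=13,  q_0=13·0+1=1
a_1=1:  p_1=1·13+1=14,  q_1=1·1+0=1
a_2=1:  p_2=1·14+13=27,  q_2=1·1+1=2
a_3=1:  p_3=1·27+14=41,  q_3=1·2+1=3
a_4=1:  p_4=1·41+27=68,  q_4=1·3+2=5
a_5=26:  p_5=26·68+41=1809,  q_5=26·5+3=133
a_6=1:  p_6=1·1809+68=1877,  q_6=1·133+5=138
a_7=1:  p_7=1·1877+1809=3686,  q_7=1·138+133=271
a_8=1:  p_8=1·3686+1877=5563,  q_8=1·271+138=409
a_9=1:  p_9=1·5563+3686=9249,  q_9=1·409+271=680
(x₁, y₁) = (9249, 680);  9249² − 185·680² = 1 ✓
(9249+680√185)^2 = 171088001 + 12578640√185
(9249+680√185)^3 = 3164785833249 + 232679682040√185
(9249+680√185)^4 = 58542208172352001 + 4304108745797280√185

9249 680
171088001 12578640
3164785833249 232679682040
58542208172352001 4304108745797280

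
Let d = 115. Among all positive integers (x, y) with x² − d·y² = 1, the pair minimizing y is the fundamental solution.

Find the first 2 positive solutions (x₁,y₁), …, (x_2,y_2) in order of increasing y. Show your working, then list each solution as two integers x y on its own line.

√115 = [10; 1,2,1,1,1,1,1,2,1,20, …], period ℓ=10 (even) → k=9
k=0  a_k=10  p_k/q_k = 10/1
…
k=3  a_k=1  p_k/q_k = 43/4
…
k=7  a_k=1  p_k/q_k = 311/29
k=8  a_k=2  p_k/q_k = 815/76
k=9  a_k=1  p_k/q_k = 1126/105
→ (1126, 105).  Check: 1126²=1267876, 115·105²=1267875, difference 1.
n=2: (1126,105)∘(1126,105) = (1126·1126+115·105·105, 1126·105+105·1126) = (2535751,236460)

1126 105
2535751 236460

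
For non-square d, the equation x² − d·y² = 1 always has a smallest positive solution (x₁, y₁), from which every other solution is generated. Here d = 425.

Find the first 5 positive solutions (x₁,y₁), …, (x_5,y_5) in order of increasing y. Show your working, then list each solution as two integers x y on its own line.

√425 → a₀=20, period (1,1,1,1,1,1,40); ℓ=7 odd so k=13
a_0=20:  p_0=20·1+0=20,  q_0=20·0+1=1
…
a_4=1:  p_4=1·62+41=103,  q_4=1·3+2=5
…
a_9=1:  p_9=1·11153+10885=22038,  q_9=1·541+528=1069
…
a_12=1:  p_12=1·55229+33191=88420,  q_12=1·2679+1610=4289
a_13=1:  p_13=1·88420+55229=143649,  q_13=1·4289+2679=6968
(x₁, y₁) = (143649, 6968);  143649² − 425·6968² = 1 ✓
(x_2, y_2) = (143649·143649 + 425·6968·6968, 143649·6968 + 6968·143649) = (41270070401, 2001892464)
(x_3, y_3) = (143649·41270070401 + 425·6968·2001892464, 143649·2001892464 + 6968·41270070401) = (11856808685922849, 575139701115304)
(x_4, y_4) = (143649·11856808685922849 + 425·6968·575139701115304, 143649·575139701115304 + 6968·11856808685922849) = (3406437421806992601601, 165236485849022716128)
(x_5, y_5) = (143649·3406437421806992601601 + 425·6968·165236485849022716128, 143649·165236485849022716128 + 6968·3406437421806992601601) = (978662658398448551768841249, 47472111910877388597026840)

143649 6968
41270070401 2001892464
11856808685922849 575139701115304
3406437421806992601601 165236485849022716128
978662658398448551768841249 47472111910877388597026840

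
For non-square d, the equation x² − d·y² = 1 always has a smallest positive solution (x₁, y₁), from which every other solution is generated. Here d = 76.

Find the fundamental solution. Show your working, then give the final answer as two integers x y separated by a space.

√76 → a₀=8, period (1,2,1,1,5,4,5,1,1,2,1,16); ℓ=12 even so k=11
a_0=8:  p_0=8·1+0=8,  q_0=8·0+1=1
a_1=1:  p_1=1·8+1=9,  q_1=1·1+0=1
a_2=2:  p_2=2·9+8=26,  q_2=2·1+1=3
a_3=1:  p_3=1·26+9=35,  q_3=1·3+1=4
a_4=1:  p_4=1·35+26=61,  q_4=1·4+3=7
a_5=5:  p_5=5·61+35=340,  q_5=5·7+4=39
a_6=4:  p_6=4·340+61=1421,  q_6=4·39+7=163
a_7=5:  p_7=5·1421+340=7445,  q_7=5·163+39=854
a_8=1:  p_8=1·7445+1421=8866,  q_8=1·854+163=1017
a_9=1:  p_9=1·8866+7445=16311,  q_9=1·1017+854=1871
a_10=2:  p_10=2·16311+8866=41488,  q_10=2·1871+1017=4759
a_11=1:  p_11=1·41488+16311=57799,  q_11=1·4759+1871=6630
fundamental: x₁=57799, y₁=6630  (since 3340724401 − 76·43956900 = 1)

57799 6630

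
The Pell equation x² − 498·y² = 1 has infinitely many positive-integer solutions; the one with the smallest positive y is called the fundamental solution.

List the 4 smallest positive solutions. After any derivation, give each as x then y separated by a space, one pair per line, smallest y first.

179777 8056
64639539457 2896567024
23241404969742401 1041472259739240
8356540122426119709697 374465516875386131936

√498 = [22; 3,6,22,6,3,44, …], period ℓ=6 (even) → k=5
step 0: (22, 1)  from 22·(1,0) + (0,1)
…
step 2: (424, 19)  from 6·(67,3) + (22,1)
…
step 4: (56794, 2545)  from 6·(9395,421) + (424,19)
step 5: (179777, 8056)  from 3·(56794,2545) + (9395,421)
(x₁, y₁) = (179777, 8056);  179777² − 498·8056² = 1 ✓
n=2: (179777,8056)∘(179777,8056) = (179777·179777+498·8056·8056, 179777·8056+8056·179777) = (64639539457,2896567024)
n=3: (64639539457,2896567024)∘(179777,8056) = (179777·64639539457+498·8056·2896567024, 179777·2896567024+8056·64639539457) = (23241404969742401,1041472259739240)
n=4: (23241404969742401,1041472259739240)∘(179777,8056) = (179777·23241404969742401+498·8056·1041472259739240, 179777·1041472259739240+8056·23241404969742401) = (8356540122426119709697,374465516875386131936)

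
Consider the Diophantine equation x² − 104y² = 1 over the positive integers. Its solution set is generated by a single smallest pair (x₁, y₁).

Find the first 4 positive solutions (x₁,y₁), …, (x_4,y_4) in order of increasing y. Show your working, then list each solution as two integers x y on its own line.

[10; 5,20] for √104; ℓ=2 ⇒ convergent index 1
i=0: a=10 ⇒ p=10, q=1
i=1: a=5 ⇒ p=51, q=5
(x₁, y₁) = (51, 5);  51² − 104·5² = 1 ✓
n=2: (51,5)∘(51,5) = (51·51+104·5·5, 51·5+5·51) = (5201,510)
n=3: (5201,510)∘(51,5) = (51·5201+104·5·510, 51·510+5·5201) = (530451,52015)
n=4: (530451,52015)∘(51,5) = (51·530451+104·5·52015, 51·52015+5·530451) = (54100801,5305020)

51 5
5201 510
530451 52015
54100801 5305020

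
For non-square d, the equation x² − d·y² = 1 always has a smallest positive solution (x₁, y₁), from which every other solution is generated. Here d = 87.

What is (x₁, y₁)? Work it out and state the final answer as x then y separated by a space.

28 3

√87 → a₀=9, period (3,18); ℓ=2 even so k=1
i=0: a=9 ⇒ p=9, q=1
i=1: a=3 ⇒ p=28, q=3
fundamental: x₁=28, y₁=3  (since 784 − 87·9 = 1)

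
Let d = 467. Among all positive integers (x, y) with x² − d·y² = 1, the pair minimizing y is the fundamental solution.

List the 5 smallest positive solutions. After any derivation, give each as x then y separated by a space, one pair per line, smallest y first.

√467 = [21; 1,1,1,1,3,…,1,1,42, …], period ℓ=14 (even) → k=13
i=0: a=21 ⇒ p=21, q=1
i=1: a=1 ⇒ p=22, q=1
i=2: a=1 ⇒ p=43, q=2
i=3: a=1 ⇒ p=65, q=3
i=4: a=1 ⇒ p=108, q=5
i=5: a=3 ⇒ p=389, q=18
…
i=8: a=3 ⇒ p=82767, q=3830
i=9: a=3 ⇒ p=275465, q=12747
i=10: a=1 ⇒ p=358232, q=16577
…
i=12: a=1 ⇒ p=991929, q=45901
i=13: a=1 ⇒ p=1625626, q=75225
fundamental: x₁=1625626, y₁=75225  (since 2642659891876 − 467·5658800625 = 1)
(1625626+75225√467)^2 = 5285319783751 + 244575431700√467
(1625626+75225√467)^3 = 17183906517558380626 + 795176361465413175√467
(1625626+75225√467)^4 = 55869210433019434807260001 + 2585318735566902940613400√467
(1625626+75225√467)^5 = 181644882158758119549456134390626 + 8405522709648569143113732563625√467

1625626 75225
5285319783751 244575431700
17183906517558380626 795176361465413175
55869210433019434807260001 2585318735566902940613400
181644882158758119549456134390626 8405522709648569143113732563625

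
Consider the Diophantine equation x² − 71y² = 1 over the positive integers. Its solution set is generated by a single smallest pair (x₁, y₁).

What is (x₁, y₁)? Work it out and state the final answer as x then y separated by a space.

3480 413

√71 → a₀=8, period (2,2,1,7,1,2,2,16); ℓ=8 even so k=7
k=0  a_k=8  p_k/q_k = 8/1
k=1  a_k=2  p_k/q_k = 17/2
…
k=6  a_k=2  p_k/q_k = 1483/176
k=7  a_k=2  p_k/q_k = 3480/413
(x₁, y₁) = (3480, 413);  3480² − 71·413² = 1 ✓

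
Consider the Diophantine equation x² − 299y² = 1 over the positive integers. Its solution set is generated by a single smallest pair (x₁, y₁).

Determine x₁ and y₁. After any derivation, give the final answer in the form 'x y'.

415 24

√299 → a₀=17, period (3,2,3,34); ℓ=4 even so k=3
step 0: (17, 1)  from 17·(1,0) + (0,1)
step 1: (52, 3)  from 3·(17,1) + (1,0)
step 2: (121, 7)  from 2·(52,3) + (17,1)
step 3: (415, 24)  from 3·(121,7) + (52,3)
fundamental: x₁=415, y₁=24  (since 172225 − 299·576 = 1)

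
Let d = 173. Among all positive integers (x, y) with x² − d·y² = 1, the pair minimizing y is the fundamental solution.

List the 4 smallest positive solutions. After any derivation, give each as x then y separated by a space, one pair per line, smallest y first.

[13; 6,1,1,6,26] for √173; ℓ=5 ⇒ convergent index 9
i=0: a=13 ⇒ p=13, q=1
…
i=2: a=1 ⇒ p=92, q=7
i=3: a=1 ⇒ p=171, q=13
i=4: a=6 ⇒ p=1118, q=85
…
i=8: a=1 ⇒ p=382343, q=29069
i=9: a=6 ⇒ p=2499849, q=190060
→ (2499849, 190060).  Check: 2499849²=6249245022801, 173·190060²=6249245022800, difference 1.
(x_2, y_2) = (2499849·2499849 + 173·190060·190060, 2499849·190060 + 190060·2499849) = (12498490045601, 950242601880)
(x_3, y_3) = (2499849·12498490045601 + 173·190060·950242601880, 2499849·950242601880 + 190060·12498490045601) = (62488675684008728649, 4750926036134042180)
(x_4, y_4) = (2499849·62488675684008728649 + 173·190060·4750926036134042180, 2499849·4750926036134042180 + 190060·62488675684008728649) = (312424506839974574118902401, 23753195401006348176659760)

2499849 190060
12498490045601 950242601880
62488675684008728649 4750926036134042180
312424506839974574118902401 23753195401006348176659760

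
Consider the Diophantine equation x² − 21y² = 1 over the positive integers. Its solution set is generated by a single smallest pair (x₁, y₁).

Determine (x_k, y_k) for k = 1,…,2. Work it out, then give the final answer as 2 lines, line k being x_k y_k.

[4; 1,1,2,1,1,8] for √21; ℓ=6 ⇒ convergent index 5
i=0: a=4 ⇒ p=4, q=1
…
i=4: a=1 ⇒ p=32, q=7
i=5: a=1 ⇒ p=55, q=12
fundamental: x₁=55, y₁=12  (since 3025 − 21·144 = 1)
k=2:  x_2 = 55·55+21·12·12 = 6049,  y_2 = 55·12+12·55 = 1320

55 12
6049 1320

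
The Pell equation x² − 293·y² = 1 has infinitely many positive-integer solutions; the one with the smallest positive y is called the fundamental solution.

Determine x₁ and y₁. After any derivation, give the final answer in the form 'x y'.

12320649 719780

√293 = [17; 8,1,1,8,34, …], period ℓ=5 (odd) → k=9
step 0: (17, 1)  from 17·(1,0) + (0,1)
step 1: (137, 8)  from 8·(17,1) + (1,0)
step 2: (154, 9)  from 1·(137,8) + (17,1)
step 3: (291, 17)  from 1·(154,9) + (137,8)
step 4: (2482, 145)  from 8·(291,17) + (154,9)
step 5: (84679, 4947)  from 34·(2482,145) + (291,17)
step 6: (679914, 39721)  from 8·(84679,4947) + (2482,145)
step 7: (764593, 44668)  from 1·(679914,39721) + (84679,4947)
step 8: (1444507, 84389)  from 1·(764593,44668) + (679914,39721)
step 9: (12320649, 719780)  from 8·(1444507,84389) + (764593,44668)
→ (12320649, 719780).  Check: 12320649²=151798391781201, 293·719780²=151798391781200, difference 1.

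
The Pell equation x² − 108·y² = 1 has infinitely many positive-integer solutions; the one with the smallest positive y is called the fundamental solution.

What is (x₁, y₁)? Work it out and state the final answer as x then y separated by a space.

1351 130

√108 = [10; 2,1,1,4,1,1,2,20, …], period ℓ=8 (even) → k=7
i=0: a=10 ⇒ p=10, q=1
…
i=2: a=1 ⇒ p=31, q=3
i=3: a=1 ⇒ p=52, q=5
i=4: a=4 ⇒ p=239, q=23
…
i=6: a=1 ⇒ p=530, q=51
i=7: a=2 ⇒ p=1351, q=130
(x₁, y₁) = (1351, 130);  1351² − 108·130² = 1 ✓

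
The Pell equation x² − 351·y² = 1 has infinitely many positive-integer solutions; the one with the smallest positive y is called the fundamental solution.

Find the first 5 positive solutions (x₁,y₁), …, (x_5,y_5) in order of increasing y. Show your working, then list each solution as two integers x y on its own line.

62425 3332
7793761249 416000200
973051091875225 51937624966668
121485428812828080001 6484412476672499600
15167455786308534696249625 809578897660623950093332

√351 = [18; 1,2,1,3,2,2,2,3,1,2,1,36, …], period ℓ=12 (even) → k=11
i=0: a=18 ⇒ p=18, q=1
i=1: a=1 ⇒ p=19, q=1
i=2: a=2 ⇒ p=56, q=3
i=3: a=1 ⇒ p=75, q=4
i=4: a=3 ⇒ p=281, q=15
i=5: a=2 ⇒ p=637, q=34
i=6: a=2 ⇒ p=1555, q=83
…
i=8: a=3 ⇒ p=12796, q=683
i=9: a=1 ⇒ p=16543, q=883
i=10: a=2 ⇒ p=45882, q=2449
i=11: a=1 ⇒ p=62425, q=3332
(x₁, y₁) = (62425, 3332);  62425² − 351·3332² = 1 ✓
k=2:  x_2 = 62425·62425+351·3332·3332 = 7793761249,  y_2 = 62425·3332+3332·62425 = 416000200
k=3:  x_3 = 62425·7793761249+351·3332·416000200 = 973051091875225,  y_3 = 62425·416000200+3332·7793761249 = 51937624966668
k=4:  x_4 = 62425·973051091875225+351·3332·51937624966668 = 121485428812828080001,  y_4 = 62425·51937624966668+3332·973051091875225 = 6484412476672499600
k=5:  x_5 = 62425·121485428812828080001+351·3332·6484412476672499600 = 15167455786308534696249625,  y_5 = 62425·6484412476672499600+3332·121485428812828080001 = 809578897660623950093332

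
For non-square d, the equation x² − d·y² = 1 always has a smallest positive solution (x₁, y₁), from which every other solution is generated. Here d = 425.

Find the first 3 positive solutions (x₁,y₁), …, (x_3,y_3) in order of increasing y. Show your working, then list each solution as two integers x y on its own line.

143649 6968
41270070401 2001892464
11856808685922849 575139701115304

d=425: √d = [20; 1,1,1,1,1,1,40] (ℓ=7, odd), read p_13/q_13
k=0  a_k=20  p_k/q_k = 20/1
k=1  a_k=1  p_k/q_k = 21/1
…
k=5  a_k=1  p_k/q_k = 165/8
…
k=7  a_k=40  p_k/q_k = 10885/528
…
k=9  a_k=1  p_k/q_k = 22038/1069
k=10  a_k=1  p_k/q_k = 33191/1610
…
k=12  a_k=1  p_k/q_k = 88420/4289
k=13  a_k=1  p_k/q_k = 143649/6968
→ (143649, 6968).  Check: 143649²=20635035201, 425·6968²=20635035200, difference 1.
(143649+6968√425)^2 = 41270070401 + 2001892464√425
(143649+6968√425)^3 = 11856808685922849 + 575139701115304√425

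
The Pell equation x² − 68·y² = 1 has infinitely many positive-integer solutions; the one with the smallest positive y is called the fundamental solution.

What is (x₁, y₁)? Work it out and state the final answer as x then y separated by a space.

√68 → a₀=8, period (4,16); ℓ=2 even so k=1
k=0  a_k=8  p_k/q_k = 8/1
k=1  a_k=4  p_k/q_k = 33/4
fundamental: x₁=33, y₁=4  (since 1089 − 68·16 = 1)

33 4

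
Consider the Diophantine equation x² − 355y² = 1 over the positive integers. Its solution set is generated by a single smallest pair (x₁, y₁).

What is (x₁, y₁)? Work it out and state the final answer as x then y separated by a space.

954809 50676

√355 = [18; 1,5,3,3,1,6,1,3,3,5,1,36, …], period ℓ=12 (even) → k=11
step 0: (18, 1)  from 18·(1,0) + (0,1)
step 1: (19, 1)  from 1·(18,1) + (1,0)
…
step 5: (1545, 82)  from 1·(1187,63) + (358,19)
…
step 7: (12002, 637)  from 1·(10457,555) + (1545,82)
step 8: (46463, 2466)  from 3·(12002,637) + (10457,555)
step 9: (151391, 8035)  from 3·(46463,2466) + (12002,637)
step 10: (803418, 42641)  from 5·(151391,8035) + (46463,2466)
step 11: (954809, 50676)  from 1·(803418,42641) + (151391,8035)
(x₁, y₁) = (954809, 50676);  954809² − 355·50676² = 1 ✓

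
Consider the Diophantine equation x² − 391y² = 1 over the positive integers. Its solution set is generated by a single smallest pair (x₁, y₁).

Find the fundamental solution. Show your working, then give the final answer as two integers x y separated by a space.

7338680 371133

[19; 1,3,2,2,1,…,3,1,38] for √391; ℓ=16 ⇒ convergent index 15
k=0  a_k=19  p_k/q_k = 19/1
k=1  a_k=1  p_k/q_k = 20/1
…
k=4  a_k=2  p_k/q_k = 435/22
…
k=6  a_k=1  p_k/q_k = 1048/53
…
k=10  a_k=1  p_k/q_k = 160266/8105
k=11  a_k=1  p_k/q_k = 268013/13554
…
k=14  a_k=3  p_k/q_k = 5678083/287153
k=15  a_k=1  p_k/q_k = 7338680/371133
→ (7338680, 371133).  Check: 7338680²=53856224142400, 391·371133²=53856224142399, difference 1.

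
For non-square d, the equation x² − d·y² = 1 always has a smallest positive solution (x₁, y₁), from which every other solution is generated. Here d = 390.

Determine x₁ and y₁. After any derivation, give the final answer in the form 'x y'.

79 4

d=390: √d = [19; 1,2,1,38] (ℓ=4, even), read p_3/q_3
i=0: a=19 ⇒ p=19, q=1
…
i=2: a=2 ⇒ p=59, q=3
i=3: a=1 ⇒ p=79, q=4
fundamental: x₁=79, y₁=4  (since 6241 − 390·16 = 1)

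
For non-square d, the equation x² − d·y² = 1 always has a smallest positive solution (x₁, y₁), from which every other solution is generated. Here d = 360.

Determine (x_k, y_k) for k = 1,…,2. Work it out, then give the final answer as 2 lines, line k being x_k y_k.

19 1
721 38

d=360: √d = [18; 1,36] (ℓ=2, even), read p_1/q_1
i=0: a=18 ⇒ p=18, q=1
i=1: a=1 ⇒ p=19, q=1
→ (19, 1).  Check: 19²=361, 360·1²=360, difference 1.
(19+1√360)^2 = 721 + 38√360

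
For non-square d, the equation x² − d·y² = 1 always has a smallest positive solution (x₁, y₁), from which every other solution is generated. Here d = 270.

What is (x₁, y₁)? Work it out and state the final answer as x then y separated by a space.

√270 → a₀=16, period (2,3,6,3,2,32); ℓ=6 even so k=5
step 0: (16, 1)  from 16·(1,0) + (0,1)
…
step 4: (2284, 139)  from 3·(723,44) + (115,7)
step 5: (5291, 322)  from 2·(2284,139) + (723,44)
(x₁, y₁) = (5291, 322);  5291² − 270·322² = 1 ✓

5291 322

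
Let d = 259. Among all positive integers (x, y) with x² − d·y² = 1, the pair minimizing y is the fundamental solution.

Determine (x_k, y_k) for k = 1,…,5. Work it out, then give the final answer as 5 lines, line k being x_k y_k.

847225 52644
1435580401249 89202625800
2432519210895520825 151149389286757356
4121782176900479681520001 256115082676856799248400
6984153809646585277140670173625 433974201841648854097164622644

d=259: √d = [16; 10,1,2,3,4,3,2,1,10,32] (ℓ=10, even), read p_9/q_9
step 0: (16, 1)  from 16·(1,0) + (0,1)
step 1: (161, 10)  from 10·(16,1) + (1,0)
step 2: (177, 11)  from 1·(161,10) + (16,1)
…
step 7: (55265, 3434)  from 2·(23931,1487) + (7403,460)
step 8: (79196, 4921)  from 1·(55265,3434) + (23931,1487)
step 9: (847225, 52644)  from 10·(79196,4921) + (55265,3434)
fundamental: x₁=847225, y₁=52644  (since 717790200625 − 259·2771390736 = 1)
n=2: (847225,52644)∘(847225,52644) = (847225·847225+259·52644·52644, 847225·52644+52644·847225) = (1435580401249,89202625800)
n=3: (1435580401249,89202625800)∘(847225,52644) = (847225·1435580401249+259·52644·89202625800, 847225·89202625800+52644·1435580401249) = (2432519210895520825,151149389286757356)
n=4: (2432519210895520825,151149389286757356)∘(847225,52644) = (847225·2432519210895520825+259·52644·151149389286757356, 847225·151149389286757356+52644·2432519210895520825) = (4121782176900479681520001,256115082676856799248400)
n=5: (4121782176900479681520001,256115082676856799248400)∘(847225,52644) = (847225·4121782176900479681520001+259·52644·256115082676856799248400, 847225·256115082676856799248400+52644·4121782176900479681520001) = (6984153809646585277140670173625,433974201841648854097164622644)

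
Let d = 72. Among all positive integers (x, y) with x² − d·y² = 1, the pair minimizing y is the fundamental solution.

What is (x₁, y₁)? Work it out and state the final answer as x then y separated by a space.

17 2

√72 = [8; 2,16, …], period ℓ=2 (even) → k=1
a_0=8:  p_0=8·1+0=8,  q_0=8·0+1=1
a_1=2:  p_1=2·8+1=17,  q_1=2·1+0=2
→ (17, 2).  Check: 17²=289, 72·2²=288, difference 1.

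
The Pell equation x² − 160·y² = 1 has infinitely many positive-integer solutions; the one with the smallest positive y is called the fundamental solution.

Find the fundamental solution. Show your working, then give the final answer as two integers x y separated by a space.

√160 → a₀=12, period (1,1,1,5,1,1,1,24); ℓ=8 even so k=7
i=0: a=12 ⇒ p=12, q=1
…
i=3: a=1 ⇒ p=38, q=3
…
i=6: a=1 ⇒ p=468, q=37
i=7: a=1 ⇒ p=721, q=57
→ (721, 57).  Check: 721²=519841, 160·57²=519840, difference 1.

721 57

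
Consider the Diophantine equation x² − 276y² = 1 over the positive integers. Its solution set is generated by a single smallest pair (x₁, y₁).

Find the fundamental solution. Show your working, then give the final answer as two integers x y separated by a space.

√276 → a₀=16, period (1,1,1,1,2,2,2,1,1,1,1,32); ℓ=12 even so k=11
i=0: a=16 ⇒ p=16, q=1
i=1: a=1 ⇒ p=17, q=1
i=2: a=1 ⇒ p=33, q=2
i=3: a=1 ⇒ p=50, q=3
i=4: a=1 ⇒ p=83, q=5
…
i=8: a=1 ⇒ p=1761, q=106
i=9: a=1 ⇒ p=3007, q=181
i=10: a=1 ⇒ p=4768, q=287
i=11: a=1 ⇒ p=7775, q=468
(x₁, y₁) = (7775, 468);  7775² − 276·468² = 1 ✓

7775 468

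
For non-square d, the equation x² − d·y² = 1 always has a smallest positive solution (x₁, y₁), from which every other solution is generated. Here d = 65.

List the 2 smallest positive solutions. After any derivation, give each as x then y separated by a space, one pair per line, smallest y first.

d=65: √d = [8; 16] (ℓ=1, odd), read p_1/q_1
step 0: (8, 1)  from 8·(1,0) + (0,1)
step 1: (129, 16)  from 16·(8,1) + (1,0)
→ (129, 16).  Check: 129²=16641, 65·16²=16640, difference 1.
k=2:  x_2 = 129·129+65·16·16 = 33281,  y_2 = 129·16+16·129 = 4128

129 16
33281 4128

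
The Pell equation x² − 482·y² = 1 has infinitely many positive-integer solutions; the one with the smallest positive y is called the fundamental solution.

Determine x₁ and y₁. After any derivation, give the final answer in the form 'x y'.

[21; 1,20,1,42] for √482; ℓ=4 ⇒ convergent index 3
a_0=21:  p_0=21·1+0=21,  q_0=21·0+1=1
a_1=1:  p_1=1·21+1=22,  q_1=1·1+0=1
a_2=20:  p_2=20·22+21=461,  q_2=20·1+1=21
a_3=1:  p_3=1·461+22=483,  q_3=1·21+1=22
→ (483, 22).  Check: 483²=233289, 482·22²=233288, difference 1.

483 22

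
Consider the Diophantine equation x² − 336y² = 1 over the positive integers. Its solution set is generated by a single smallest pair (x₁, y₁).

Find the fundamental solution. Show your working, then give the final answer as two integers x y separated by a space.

[18; 3,36] for √336; ℓ=2 ⇒ convergent index 1
step 0: (18, 1)  from 18·(1,0) + (0,1)
step 1: (55, 3)  from 3·(18,1) + (1,0)
→ (55, 3).  Check: 55²=3025, 336·3²=3024, difference 1.

55 3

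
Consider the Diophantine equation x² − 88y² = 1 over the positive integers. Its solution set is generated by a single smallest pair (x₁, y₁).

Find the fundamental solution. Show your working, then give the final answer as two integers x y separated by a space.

197 21

d=88: √d = [9; 2,1,1,1,2,18] (ℓ=6, even), read p_5/q_5
i=0: a=9 ⇒ p=9, q=1
i=1: a=2 ⇒ p=19, q=2
i=2: a=1 ⇒ p=28, q=3
i=3: a=1 ⇒ p=47, q=5
i=4: a=1 ⇒ p=75, q=8
i=5: a=2 ⇒ p=197, q=21
fundamental: x₁=197, y₁=21  (since 38809 − 88·441 = 1)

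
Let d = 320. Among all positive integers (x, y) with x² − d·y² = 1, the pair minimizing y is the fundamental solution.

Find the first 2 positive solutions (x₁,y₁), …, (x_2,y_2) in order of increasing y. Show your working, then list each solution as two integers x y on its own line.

√320 = [17; 1,7,1,34, …], period ℓ=4 (even) → k=3
a_0=17:  p_0=17·1+0=17,  q_0=17·0+1=1
…
a_2=7:  p_2=7·18+17=143,  q_2=7·1+1=8
a_3=1:  p_3=1·143+18=161,  q_3=1·8+1=9
→ (161, 9).  Check: 161²=25921, 320·9²=25920, difference 1.
n=2: (161,9)∘(161,9) = (161·161+320·9·9, 161·9+9·161) = (51841,2898)

161 9
51841 2898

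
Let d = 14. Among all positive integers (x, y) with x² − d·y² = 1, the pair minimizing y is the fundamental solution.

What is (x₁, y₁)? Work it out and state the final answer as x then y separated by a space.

[3; 1,2,1,6] for √14; ℓ=4 ⇒ convergent index 3
k=0  a_k=3  p_k/q_k = 3/1
k=1  a_k=1  p_k/q_k = 4/1
k=2  a_k=2  p_k/q_k = 11/3
k=3  a_k=1  p_k/q_k = 15/4
(x₁, y₁) = (15, 4);  15² − 14·4² = 1 ✓

15 4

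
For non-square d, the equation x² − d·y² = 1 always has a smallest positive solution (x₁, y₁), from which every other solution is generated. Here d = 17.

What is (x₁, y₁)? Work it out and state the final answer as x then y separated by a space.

[4; 8] for √17; ℓ=1 ⇒ convergent index 1
i=0: a=4 ⇒ p=4, q=1
i=1: a=8 ⇒ p=33, q=8
fundamental: x₁=33, y₁=8  (since 1089 − 17·64 = 1)

33 8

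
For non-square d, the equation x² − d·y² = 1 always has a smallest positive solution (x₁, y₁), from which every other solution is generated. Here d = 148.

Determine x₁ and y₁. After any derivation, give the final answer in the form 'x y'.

√148 = [12; 6,24, …], period ℓ=2 (even) → k=1
a_0=12:  p_0=12·1+0=12,  q_0=12·0+1=1
a_1=6:  p_1=6·12+1=73,  q_1=6·1+0=6
(x₁, y₁) = (73, 6);  73² − 148·6² = 1 ✓

73 6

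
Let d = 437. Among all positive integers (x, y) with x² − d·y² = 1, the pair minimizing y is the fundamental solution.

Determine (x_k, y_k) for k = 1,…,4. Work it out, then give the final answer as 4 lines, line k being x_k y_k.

√437 = [20; 1,9,2,9,1,40, …], period ℓ=6 (even) → k=5
a_0=20:  p_0=20·1+0=20,  q_0=20·0+1=1
a_1=1:  p_1=1·20+1=21,  q_1=1·1+0=1
a_2=9:  p_2=9·21+20=209,  q_2=9·1+1=10
a_3=2:  p_3=2·209+21=439,  q_3=2·10+1=21
a_4=9:  p_4=9·439+209=4160,  q_4=9·21+10=199
a_5=1:  p_5=1·4160+439=4599,  q_5=1·199+21=220
→ (4599, 220).  Check: 4599²=21150801, 437·220²=21150800, difference 1.
n=2: (4599,220)∘(4599,220) = (4599·4599+437·220·220, 4599·220+220·4599) = (42301601,2023560)
n=3: (42301601,2023560)∘(4599,220) = (4599·42301601+437·220·2023560, 4599·2023560+220·42301601) = (389090121399,18612704660)
n=4: (389090121399,18612704660)∘(4599,220) = (4599·389090121399+437·220·18612704660, 4599·18612704660+220·389090121399) = (3578850894326401,171199655439120)

4599 220
42301601 2023560
389090121399 18612704660
3578850894326401 171199655439120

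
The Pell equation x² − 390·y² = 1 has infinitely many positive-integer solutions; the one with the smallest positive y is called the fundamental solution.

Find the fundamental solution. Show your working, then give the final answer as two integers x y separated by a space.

79 4

d=390: √d = [19; 1,2,1,38] (ℓ=4, even), read p_3/q_3
step 0: (19, 1)  from 19·(1,0) + (0,1)
…
step 2: (59, 3)  from 2·(20,1) + (19,1)
step 3: (79, 4)  from 1·(59,3) + (20,1)
(x₁, y₁) = (79, 4);  79² − 390·4² = 1 ✓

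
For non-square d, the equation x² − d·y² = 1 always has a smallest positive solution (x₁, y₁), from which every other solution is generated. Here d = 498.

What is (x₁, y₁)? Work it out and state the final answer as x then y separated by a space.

179777 8056

√498 → a₀=22, period (3,6,22,6,3,44); ℓ=6 even so k=5
k=0  a_k=22  p_k/q_k = 22/1
…
k=2  a_k=6  p_k/q_k = 424/19
…
k=4  a_k=6  p_k/q_k = 56794/2545
k=5  a_k=3  p_k/q_k = 179777/8056
(x₁, y₁) = (179777, 8056);  179777² − 498·8056² = 1 ✓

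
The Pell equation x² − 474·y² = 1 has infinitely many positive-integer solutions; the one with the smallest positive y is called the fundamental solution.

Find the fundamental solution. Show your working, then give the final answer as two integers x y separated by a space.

193549 8890

√474 = [21; 1,3,2,1,1,…,3,1,42, …], period ℓ=14 (even) → k=13
a_0=21:  p_0=21·1+0=21,  q_0=21·0+1=1
a_1=1:  p_1=1·21+1=22,  q_1=1·1+0=1
a_2=3:  p_2=3·22+21=87,  q_2=3·1+1=4
a_3=2:  p_3=2·87+22=196,  q_3=2·4+1=9
a_4=1:  p_4=1·196+87=283,  q_4=1·9+4=13
…
a_6=1:  p_6=1·479+283=762,  q_6=1·22+13=35
a_7=6:  p_7=6·762+479=5051,  q_7=6·35+22=232
a_8=1:  p_8=1·5051+762=5813,  q_8=1·232+35=267
a_9=1:  p_9=1·5813+5051=10864,  q_9=1·267+232=499
a_10=1:  p_10=1·10864+5813=16677,  q_10=1·499+267=766
a_11=2:  p_11=2·16677+10864=44218,  q_11=2·766+499=2031
a_12=3:  p_12=3·44218+16677=149331,  q_12=3·2031+766=6859
a_13=1:  p_13=1·149331+44218=193549,  q_13=1·6859+2031=8890
→ (193549, 8890).  Check: 193549²=37461215401, 474·8890²=37461215400, difference 1.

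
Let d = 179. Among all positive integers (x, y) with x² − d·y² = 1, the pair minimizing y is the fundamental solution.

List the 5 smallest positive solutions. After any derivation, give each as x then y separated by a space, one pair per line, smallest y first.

4190210 313191
35115719688199 2624672120220
294284479589372473370 21995854729733779209
2466227538440333747559727201 184334500894152933286567560
20668022587695847460244899657331050 1544800537983355129318686777395991

[13; 2,1,1,1,3,…,1,2,26] for √179; ℓ=14 ⇒ convergent index 13
a_0=13:  p_0=13·1+0=13,  q_0=13·0+1=1
…
a_2=1:  p_2=1·27+13=40,  q_2=1·2+1=3
…
a_4=1:  p_4=1·67+40=107,  q_4=1·5+3=8
…
a_8=5:  p_8=5·26999+2047=137042,  q_8=5·2018+153=10243
…
a_12=1:  p_12=1·1013292+575167=1588459,  q_12=1·75737+42990=118727
a_13=2:  p_13=2·1588459+1013292=4190210,  q_13=2·118727+75737=313191
→ (4190210, 313191).  Check: 4190210²=17557859844100, 179·313191²=17557859844099, difference 1.
(4190210+313191√179)^2 = 35115719688199 + 2624672120220√179
(4190210+313191√179)^3 = 294284479589372473370 + 21995854729733779209√179
(4190210+313191√179)^4 = 2466227538440333747559727201 + 184334500894152933286567560√179
(4190210+313191√179)^5 = 20668022587695847460244899657331050 + 1544800537983355129318686777395991√179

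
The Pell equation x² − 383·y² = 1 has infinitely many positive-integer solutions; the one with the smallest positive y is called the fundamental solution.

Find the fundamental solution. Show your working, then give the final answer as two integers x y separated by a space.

18768 959

[19; 1,1,3,19,3,1,1,38] for √383; ℓ=8 ⇒ convergent index 7
a_0=19:  p_0=19·1+0=19,  q_0=19·0+1=1
…
a_2=1:  p_2=1·20+19=39,  q_2=1·1+1=2
a_3=3:  p_3=3·39+20=137,  q_3=3·2+1=7
a_4=19:  p_4=19·137+39=2642,  q_4=19·7+2=135
a_5=3:  p_5=3·2642+137=8063,  q_5=3·135+7=412
a_6=1:  p_6=1·8063+2642=10705,  q_6=1·412+135=547
a_7=1:  p_7=1·10705+8063=18768,  q_7=1·547+412=959
(x₁, y₁) = (18768, 959);  18768² − 383·959² = 1 ✓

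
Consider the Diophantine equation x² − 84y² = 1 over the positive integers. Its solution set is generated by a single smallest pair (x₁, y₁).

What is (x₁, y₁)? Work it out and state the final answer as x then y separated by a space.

d=84: √d = [9; 6,18] (ℓ=2, even), read p_1/q_1
step 0: (9, 1)  from 9·(1,0) + (0,1)
step 1: (55, 6)  from 6·(9,1) + (1,0)
(x₁, y₁) = (55, 6);  55² − 84·6² = 1 ✓

55 6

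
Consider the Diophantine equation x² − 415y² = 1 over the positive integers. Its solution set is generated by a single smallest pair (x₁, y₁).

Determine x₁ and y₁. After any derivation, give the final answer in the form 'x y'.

18412804 903849

√415 → a₀=20, period (2,1,2,4,6,…,1,2,40); ℓ=16 even so k=15
step 0: (20, 1)  from 20·(1,0) + (0,1)
…
step 2: (61, 3)  from 1·(41,2) + (20,1)
step 3: (163, 8)  from 2·(61,3) + (41,2)
step 4: (713, 35)  from 4·(163,8) + (61,3)
step 5: (4441, 218)  from 6·(713,35) + (163,8)
step 6: (5154, 253)  from 1·(4441,218) + (713,35)
step 7: (9595, 471)  from 1·(5154,253) + (4441,218)
…
step 9: (43534, 2137)  from 1·(33939,1666) + (9595,471)
…
step 12: (2110961, 103623)  from 4·(508372,24955) + (77473,3803)
…
step 14: (6841255, 335824)  from 1·(4730294,232201) + (2110961,103623)
step 15: (18412804, 903849)  from 2·(6841255,335824) + (4730294,232201)
fundamental: x₁=18412804, y₁=903849  (since 339031351142416 − 415·816943014801 = 1)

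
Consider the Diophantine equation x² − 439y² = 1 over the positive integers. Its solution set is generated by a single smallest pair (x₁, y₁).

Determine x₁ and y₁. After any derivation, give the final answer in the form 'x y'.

440 21

[20; 1,19,1,40] for √439; ℓ=4 ⇒ convergent index 3
step 0: (20, 1)  from 20·(1,0) + (0,1)
step 1: (21, 1)  from 1·(20,1) + (1,0)
step 2: (419, 20)  from 19·(21,1) + (20,1)
step 3: (440, 21)  from 1·(419,20) + (21,1)
fundamental: x₁=440, y₁=21  (since 193600 − 439·441 = 1)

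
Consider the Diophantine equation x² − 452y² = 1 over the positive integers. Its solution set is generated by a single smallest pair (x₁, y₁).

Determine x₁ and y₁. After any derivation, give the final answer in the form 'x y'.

√452 = [21; 3,1,5,3,10,3,5,1,3,42, …], period ℓ=10 (even) → k=9
i=0: a=21 ⇒ p=21, q=1
…
i=2: a=1 ⇒ p=85, q=4
i=3: a=5 ⇒ p=489, q=23
i=4: a=3 ⇒ p=1552, q=73
…
i=6: a=3 ⇒ p=49579, q=2332
…
i=8: a=1 ⇒ p=313483, q=14745
i=9: a=3 ⇒ p=1204353, q=56648
(x₁, y₁) = (1204353, 56648);  1204353² − 452·56648² = 1 ✓

1204353 56648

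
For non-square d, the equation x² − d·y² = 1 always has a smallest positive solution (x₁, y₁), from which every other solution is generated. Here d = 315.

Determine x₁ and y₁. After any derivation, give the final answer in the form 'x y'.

d=315: √d = [17; 1,2,1,34] (ℓ=4, even), read p_3/q_3
i=0: a=17 ⇒ p=17, q=1
…
i=2: a=2 ⇒ p=53, q=3
i=3: a=1 ⇒ p=71, q=4
→ (71, 4).  Check: 71²=5041, 315·4²=5040, difference 1.

71 4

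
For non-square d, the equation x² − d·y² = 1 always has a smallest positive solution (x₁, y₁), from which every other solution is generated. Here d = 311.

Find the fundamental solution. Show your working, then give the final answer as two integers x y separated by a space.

√311 = [17; 1,1,1,2,1,…,1,1,34, …], period ℓ=16 (even) → k=15
k=0  a_k=17  p_k/q_k = 17/1
…
k=3  a_k=1  p_k/q_k = 53/3
k=4  a_k=2  p_k/q_k = 141/8
…
k=6  a_k=6  p_k/q_k = 1305/74
…
k=11  a_k=1  p_k/q_k = 1594239/90401
k=12  a_k=2  p_k/q_k = 4565134/258865
…
k=14  a_k=1  p_k/q_k = 10724507/608131
k=15  a_k=1  p_k/q_k = 16883880/957397
→ (16883880, 957397).  Check: 16883880²=285065403854400, 311·957397²=285065403854399, difference 1.

16883880 957397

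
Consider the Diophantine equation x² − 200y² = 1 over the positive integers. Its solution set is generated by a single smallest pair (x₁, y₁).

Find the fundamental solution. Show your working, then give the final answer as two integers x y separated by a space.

99 7

√200 → a₀=14, period (7,28); ℓ=2 even so k=1
step 0: (14, 1)  from 14·(1,0) + (0,1)
step 1: (99, 7)  from 7·(14,1) + (1,0)
fundamental: x₁=99, y₁=7  (since 9801 − 200·49 = 1)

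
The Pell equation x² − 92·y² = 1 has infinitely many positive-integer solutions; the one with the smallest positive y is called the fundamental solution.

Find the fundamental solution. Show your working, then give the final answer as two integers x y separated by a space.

[9; 1,1,2,4,2,1,1,18] for √92; ℓ=8 ⇒ convergent index 7
a_0=9:  p_0=9·1+0=9,  q_0=9·0+1=1
a_1=1:  p_1=1·9+1=10,  q_1=1·1+0=1
…
a_3=2:  p_3=2·19+10=48,  q_3=2·2+1=5
a_4=4:  p_4=4·48+19=211,  q_4=4·5+2=22
…
a_6=1:  p_6=1·470+211=681,  q_6=1·49+22=71
a_7=1:  p_7=1·681+470=1151,  q_7=1·71+49=120
fundamental: x₁=1151, y₁=120  (since 1324801 − 92·14400 = 1)

1151 120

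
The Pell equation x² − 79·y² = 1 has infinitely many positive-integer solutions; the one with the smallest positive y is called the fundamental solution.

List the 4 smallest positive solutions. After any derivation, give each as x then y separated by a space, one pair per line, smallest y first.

√79 = [8; 1,7,1,16, …], period ℓ=4 (even) → k=3
k=0  a_k=8  p_k/q_k = 8/1
k=1  a_k=1  p_k/q_k = 9/1
k=2  a_k=7  p_k/q_k = 71/8
k=3  a_k=1  p_k/q_k = 80/9
→ (80, 9).  Check: 80²=6400, 79·9²=6399, difference 1.
(x_2, y_2) = (80·80 + 79·9·9, 80·9 + 9·80) = (12799, 1440)
(x_3, y_3) = (80·12799 + 79·9·1440, 80·1440 + 9·12799) = (2047760, 230391)
(x_4, y_4) = (80·2047760 + 79·9·230391, 80·230391 + 9·2047760) = (327628801, 36861120)

80 9
12799 1440
2047760 230391
327628801 36861120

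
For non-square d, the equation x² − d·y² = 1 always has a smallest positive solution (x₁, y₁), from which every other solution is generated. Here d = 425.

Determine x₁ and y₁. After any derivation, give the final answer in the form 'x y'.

143649 6968

[20; 1,1,1,1,1,1,40] for √425; ℓ=7 ⇒ convergent index 13
k=0  a_k=20  p_k/q_k = 20/1
k=1  a_k=1  p_k/q_k = 21/1
…
k=3  a_k=1  p_k/q_k = 62/3
k=4  a_k=1  p_k/q_k = 103/5
k=5  a_k=1  p_k/q_k = 165/8
k=6  a_k=1  p_k/q_k = 268/13
…
k=8  a_k=1  p_k/q_k = 11153/541
…
k=10  a_k=1  p_k/q_k = 33191/1610
k=11  a_k=1  p_k/q_k = 55229/2679
k=12  a_k=1  p_k/q_k = 88420/4289
k=13  a_k=1  p_k/q_k = 143649/6968
(x₁, y₁) = (143649, 6968);  143649² − 425·6968² = 1 ✓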